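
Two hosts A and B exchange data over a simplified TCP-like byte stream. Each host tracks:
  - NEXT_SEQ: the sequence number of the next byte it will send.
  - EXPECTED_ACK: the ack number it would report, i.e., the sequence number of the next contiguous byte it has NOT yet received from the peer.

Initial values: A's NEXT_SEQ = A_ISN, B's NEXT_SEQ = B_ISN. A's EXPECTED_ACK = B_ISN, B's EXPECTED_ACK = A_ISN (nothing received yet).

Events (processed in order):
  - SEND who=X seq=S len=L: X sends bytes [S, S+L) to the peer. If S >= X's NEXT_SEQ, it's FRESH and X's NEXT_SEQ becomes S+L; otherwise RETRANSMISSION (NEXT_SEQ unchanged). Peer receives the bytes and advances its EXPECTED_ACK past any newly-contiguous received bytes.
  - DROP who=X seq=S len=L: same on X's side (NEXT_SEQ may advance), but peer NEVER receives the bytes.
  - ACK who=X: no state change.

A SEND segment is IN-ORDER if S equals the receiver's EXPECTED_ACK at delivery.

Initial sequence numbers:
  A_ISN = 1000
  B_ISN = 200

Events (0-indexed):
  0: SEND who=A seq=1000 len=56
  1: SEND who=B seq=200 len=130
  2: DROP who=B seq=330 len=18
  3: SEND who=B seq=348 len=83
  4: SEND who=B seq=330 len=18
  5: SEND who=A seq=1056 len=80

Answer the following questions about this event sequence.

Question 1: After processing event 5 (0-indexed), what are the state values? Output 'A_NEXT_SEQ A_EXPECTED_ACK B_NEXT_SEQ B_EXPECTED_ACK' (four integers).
After event 0: A_seq=1056 A_ack=200 B_seq=200 B_ack=1056
After event 1: A_seq=1056 A_ack=330 B_seq=330 B_ack=1056
After event 2: A_seq=1056 A_ack=330 B_seq=348 B_ack=1056
After event 3: A_seq=1056 A_ack=330 B_seq=431 B_ack=1056
After event 4: A_seq=1056 A_ack=431 B_seq=431 B_ack=1056
After event 5: A_seq=1136 A_ack=431 B_seq=431 B_ack=1136

1136 431 431 1136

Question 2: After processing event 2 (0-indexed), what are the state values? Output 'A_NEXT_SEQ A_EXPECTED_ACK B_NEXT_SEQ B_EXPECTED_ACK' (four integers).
After event 0: A_seq=1056 A_ack=200 B_seq=200 B_ack=1056
After event 1: A_seq=1056 A_ack=330 B_seq=330 B_ack=1056
After event 2: A_seq=1056 A_ack=330 B_seq=348 B_ack=1056

1056 330 348 1056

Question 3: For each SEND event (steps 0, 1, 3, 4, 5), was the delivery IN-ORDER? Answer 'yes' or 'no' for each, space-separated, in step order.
Step 0: SEND seq=1000 -> in-order
Step 1: SEND seq=200 -> in-order
Step 3: SEND seq=348 -> out-of-order
Step 4: SEND seq=330 -> in-order
Step 5: SEND seq=1056 -> in-order

Answer: yes yes no yes yes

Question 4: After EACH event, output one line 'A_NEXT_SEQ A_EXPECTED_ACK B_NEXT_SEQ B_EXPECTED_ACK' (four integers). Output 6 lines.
1056 200 200 1056
1056 330 330 1056
1056 330 348 1056
1056 330 431 1056
1056 431 431 1056
1136 431 431 1136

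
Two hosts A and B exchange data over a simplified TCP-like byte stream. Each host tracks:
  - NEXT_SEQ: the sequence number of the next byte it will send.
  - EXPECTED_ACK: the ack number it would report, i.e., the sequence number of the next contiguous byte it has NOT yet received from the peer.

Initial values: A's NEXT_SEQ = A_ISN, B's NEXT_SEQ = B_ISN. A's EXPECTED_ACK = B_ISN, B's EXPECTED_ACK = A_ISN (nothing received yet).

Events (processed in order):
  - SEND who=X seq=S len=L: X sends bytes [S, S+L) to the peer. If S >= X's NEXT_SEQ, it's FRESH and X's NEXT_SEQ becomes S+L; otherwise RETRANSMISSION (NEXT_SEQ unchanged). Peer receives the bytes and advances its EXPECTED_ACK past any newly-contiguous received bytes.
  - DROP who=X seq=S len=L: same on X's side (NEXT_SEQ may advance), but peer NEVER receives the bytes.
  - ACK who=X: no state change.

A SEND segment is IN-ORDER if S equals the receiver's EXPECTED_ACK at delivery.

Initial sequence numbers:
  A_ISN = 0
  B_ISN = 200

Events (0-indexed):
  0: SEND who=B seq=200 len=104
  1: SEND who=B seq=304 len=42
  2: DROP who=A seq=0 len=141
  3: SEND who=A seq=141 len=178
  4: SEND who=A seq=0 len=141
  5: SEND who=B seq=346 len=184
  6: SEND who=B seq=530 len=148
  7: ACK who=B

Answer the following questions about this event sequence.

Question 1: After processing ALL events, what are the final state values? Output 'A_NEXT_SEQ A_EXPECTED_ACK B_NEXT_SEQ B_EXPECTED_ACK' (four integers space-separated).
After event 0: A_seq=0 A_ack=304 B_seq=304 B_ack=0
After event 1: A_seq=0 A_ack=346 B_seq=346 B_ack=0
After event 2: A_seq=141 A_ack=346 B_seq=346 B_ack=0
After event 3: A_seq=319 A_ack=346 B_seq=346 B_ack=0
After event 4: A_seq=319 A_ack=346 B_seq=346 B_ack=319
After event 5: A_seq=319 A_ack=530 B_seq=530 B_ack=319
After event 6: A_seq=319 A_ack=678 B_seq=678 B_ack=319
After event 7: A_seq=319 A_ack=678 B_seq=678 B_ack=319

Answer: 319 678 678 319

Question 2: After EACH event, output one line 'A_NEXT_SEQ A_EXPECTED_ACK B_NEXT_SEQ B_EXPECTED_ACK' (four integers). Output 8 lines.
0 304 304 0
0 346 346 0
141 346 346 0
319 346 346 0
319 346 346 319
319 530 530 319
319 678 678 319
319 678 678 319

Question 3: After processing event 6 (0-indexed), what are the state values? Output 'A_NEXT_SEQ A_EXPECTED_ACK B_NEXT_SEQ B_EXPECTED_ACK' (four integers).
After event 0: A_seq=0 A_ack=304 B_seq=304 B_ack=0
After event 1: A_seq=0 A_ack=346 B_seq=346 B_ack=0
After event 2: A_seq=141 A_ack=346 B_seq=346 B_ack=0
After event 3: A_seq=319 A_ack=346 B_seq=346 B_ack=0
After event 4: A_seq=319 A_ack=346 B_seq=346 B_ack=319
After event 5: A_seq=319 A_ack=530 B_seq=530 B_ack=319
After event 6: A_seq=319 A_ack=678 B_seq=678 B_ack=319

319 678 678 319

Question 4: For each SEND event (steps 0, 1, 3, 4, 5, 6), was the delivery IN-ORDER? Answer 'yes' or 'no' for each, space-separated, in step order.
Step 0: SEND seq=200 -> in-order
Step 1: SEND seq=304 -> in-order
Step 3: SEND seq=141 -> out-of-order
Step 4: SEND seq=0 -> in-order
Step 5: SEND seq=346 -> in-order
Step 6: SEND seq=530 -> in-order

Answer: yes yes no yes yes yes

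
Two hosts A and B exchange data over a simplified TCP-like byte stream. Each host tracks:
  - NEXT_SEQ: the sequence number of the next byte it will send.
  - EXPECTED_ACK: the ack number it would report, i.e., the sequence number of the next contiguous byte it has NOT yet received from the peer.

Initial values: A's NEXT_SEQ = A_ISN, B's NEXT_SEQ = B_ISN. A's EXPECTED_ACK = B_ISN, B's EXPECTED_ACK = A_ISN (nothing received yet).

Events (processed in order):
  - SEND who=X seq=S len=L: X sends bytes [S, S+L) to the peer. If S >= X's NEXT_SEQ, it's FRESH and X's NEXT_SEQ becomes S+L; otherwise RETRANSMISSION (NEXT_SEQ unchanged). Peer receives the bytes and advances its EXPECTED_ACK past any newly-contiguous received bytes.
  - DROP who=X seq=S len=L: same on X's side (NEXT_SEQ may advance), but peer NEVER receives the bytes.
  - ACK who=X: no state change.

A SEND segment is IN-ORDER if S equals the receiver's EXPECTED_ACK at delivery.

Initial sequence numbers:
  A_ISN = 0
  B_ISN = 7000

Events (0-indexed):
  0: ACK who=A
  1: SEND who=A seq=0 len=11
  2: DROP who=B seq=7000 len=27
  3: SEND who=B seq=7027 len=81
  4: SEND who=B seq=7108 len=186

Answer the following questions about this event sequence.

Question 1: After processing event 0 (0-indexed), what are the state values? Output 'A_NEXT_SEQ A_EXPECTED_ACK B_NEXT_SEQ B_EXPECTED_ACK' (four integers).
After event 0: A_seq=0 A_ack=7000 B_seq=7000 B_ack=0

0 7000 7000 0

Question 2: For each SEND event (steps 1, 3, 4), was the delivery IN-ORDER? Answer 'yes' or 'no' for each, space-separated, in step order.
Answer: yes no no

Derivation:
Step 1: SEND seq=0 -> in-order
Step 3: SEND seq=7027 -> out-of-order
Step 4: SEND seq=7108 -> out-of-order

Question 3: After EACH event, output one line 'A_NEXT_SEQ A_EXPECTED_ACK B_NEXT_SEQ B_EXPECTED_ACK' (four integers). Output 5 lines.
0 7000 7000 0
11 7000 7000 11
11 7000 7027 11
11 7000 7108 11
11 7000 7294 11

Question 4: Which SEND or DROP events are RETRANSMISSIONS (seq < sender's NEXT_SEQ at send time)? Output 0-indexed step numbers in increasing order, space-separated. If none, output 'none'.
Step 1: SEND seq=0 -> fresh
Step 2: DROP seq=7000 -> fresh
Step 3: SEND seq=7027 -> fresh
Step 4: SEND seq=7108 -> fresh

Answer: none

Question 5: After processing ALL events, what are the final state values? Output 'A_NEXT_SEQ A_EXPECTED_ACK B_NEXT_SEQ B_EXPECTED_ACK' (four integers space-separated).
Answer: 11 7000 7294 11

Derivation:
After event 0: A_seq=0 A_ack=7000 B_seq=7000 B_ack=0
After event 1: A_seq=11 A_ack=7000 B_seq=7000 B_ack=11
After event 2: A_seq=11 A_ack=7000 B_seq=7027 B_ack=11
After event 3: A_seq=11 A_ack=7000 B_seq=7108 B_ack=11
After event 4: A_seq=11 A_ack=7000 B_seq=7294 B_ack=11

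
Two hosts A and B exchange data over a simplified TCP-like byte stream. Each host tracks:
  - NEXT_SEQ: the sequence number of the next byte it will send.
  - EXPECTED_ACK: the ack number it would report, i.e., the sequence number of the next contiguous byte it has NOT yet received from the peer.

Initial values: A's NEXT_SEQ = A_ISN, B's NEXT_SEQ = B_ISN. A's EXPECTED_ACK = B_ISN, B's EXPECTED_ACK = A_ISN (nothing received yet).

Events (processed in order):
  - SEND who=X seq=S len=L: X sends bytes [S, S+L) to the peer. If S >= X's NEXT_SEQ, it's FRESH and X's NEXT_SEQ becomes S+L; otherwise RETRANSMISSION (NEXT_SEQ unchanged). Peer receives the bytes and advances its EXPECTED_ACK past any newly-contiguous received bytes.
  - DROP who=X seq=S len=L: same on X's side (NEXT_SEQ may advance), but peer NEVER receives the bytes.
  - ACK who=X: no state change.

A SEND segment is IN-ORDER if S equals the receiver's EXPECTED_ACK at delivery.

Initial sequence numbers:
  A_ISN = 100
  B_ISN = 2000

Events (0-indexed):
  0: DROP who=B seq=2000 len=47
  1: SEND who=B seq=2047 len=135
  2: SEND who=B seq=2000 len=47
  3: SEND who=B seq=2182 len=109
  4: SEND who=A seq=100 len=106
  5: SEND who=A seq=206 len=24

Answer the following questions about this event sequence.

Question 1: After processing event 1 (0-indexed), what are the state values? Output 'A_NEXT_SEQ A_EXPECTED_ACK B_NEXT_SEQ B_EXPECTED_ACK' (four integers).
After event 0: A_seq=100 A_ack=2000 B_seq=2047 B_ack=100
After event 1: A_seq=100 A_ack=2000 B_seq=2182 B_ack=100

100 2000 2182 100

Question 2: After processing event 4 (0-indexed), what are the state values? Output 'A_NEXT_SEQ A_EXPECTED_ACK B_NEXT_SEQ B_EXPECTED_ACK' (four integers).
After event 0: A_seq=100 A_ack=2000 B_seq=2047 B_ack=100
After event 1: A_seq=100 A_ack=2000 B_seq=2182 B_ack=100
After event 2: A_seq=100 A_ack=2182 B_seq=2182 B_ack=100
After event 3: A_seq=100 A_ack=2291 B_seq=2291 B_ack=100
After event 4: A_seq=206 A_ack=2291 B_seq=2291 B_ack=206

206 2291 2291 206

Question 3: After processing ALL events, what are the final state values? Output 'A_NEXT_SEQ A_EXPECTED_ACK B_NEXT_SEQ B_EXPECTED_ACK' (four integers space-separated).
After event 0: A_seq=100 A_ack=2000 B_seq=2047 B_ack=100
After event 1: A_seq=100 A_ack=2000 B_seq=2182 B_ack=100
After event 2: A_seq=100 A_ack=2182 B_seq=2182 B_ack=100
After event 3: A_seq=100 A_ack=2291 B_seq=2291 B_ack=100
After event 4: A_seq=206 A_ack=2291 B_seq=2291 B_ack=206
After event 5: A_seq=230 A_ack=2291 B_seq=2291 B_ack=230

Answer: 230 2291 2291 230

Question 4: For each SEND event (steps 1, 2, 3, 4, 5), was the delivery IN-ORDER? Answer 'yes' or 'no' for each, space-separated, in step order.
Answer: no yes yes yes yes

Derivation:
Step 1: SEND seq=2047 -> out-of-order
Step 2: SEND seq=2000 -> in-order
Step 3: SEND seq=2182 -> in-order
Step 4: SEND seq=100 -> in-order
Step 5: SEND seq=206 -> in-order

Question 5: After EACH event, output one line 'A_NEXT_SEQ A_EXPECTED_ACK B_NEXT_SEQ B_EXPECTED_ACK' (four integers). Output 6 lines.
100 2000 2047 100
100 2000 2182 100
100 2182 2182 100
100 2291 2291 100
206 2291 2291 206
230 2291 2291 230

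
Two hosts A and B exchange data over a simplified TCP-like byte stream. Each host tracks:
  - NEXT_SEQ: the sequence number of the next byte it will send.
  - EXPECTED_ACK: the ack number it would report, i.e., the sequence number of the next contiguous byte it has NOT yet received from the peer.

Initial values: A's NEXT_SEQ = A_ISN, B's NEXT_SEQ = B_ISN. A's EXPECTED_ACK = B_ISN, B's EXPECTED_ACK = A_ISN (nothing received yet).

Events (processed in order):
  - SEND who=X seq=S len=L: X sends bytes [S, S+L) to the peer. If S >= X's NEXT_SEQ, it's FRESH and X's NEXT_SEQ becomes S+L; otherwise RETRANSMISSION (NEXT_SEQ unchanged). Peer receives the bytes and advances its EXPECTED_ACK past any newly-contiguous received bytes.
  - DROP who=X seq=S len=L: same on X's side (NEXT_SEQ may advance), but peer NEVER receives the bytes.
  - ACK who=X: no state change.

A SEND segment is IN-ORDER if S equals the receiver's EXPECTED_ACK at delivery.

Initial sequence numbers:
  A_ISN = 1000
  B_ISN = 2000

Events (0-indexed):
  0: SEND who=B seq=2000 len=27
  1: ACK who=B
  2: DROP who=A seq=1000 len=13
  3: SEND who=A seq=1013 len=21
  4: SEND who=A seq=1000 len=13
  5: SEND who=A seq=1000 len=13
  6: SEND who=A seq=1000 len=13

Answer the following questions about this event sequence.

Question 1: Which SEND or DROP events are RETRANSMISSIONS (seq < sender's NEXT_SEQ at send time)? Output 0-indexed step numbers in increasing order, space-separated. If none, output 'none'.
Answer: 4 5 6

Derivation:
Step 0: SEND seq=2000 -> fresh
Step 2: DROP seq=1000 -> fresh
Step 3: SEND seq=1013 -> fresh
Step 4: SEND seq=1000 -> retransmit
Step 5: SEND seq=1000 -> retransmit
Step 6: SEND seq=1000 -> retransmit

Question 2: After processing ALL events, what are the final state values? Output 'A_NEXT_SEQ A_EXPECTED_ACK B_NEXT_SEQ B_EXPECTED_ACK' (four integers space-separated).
After event 0: A_seq=1000 A_ack=2027 B_seq=2027 B_ack=1000
After event 1: A_seq=1000 A_ack=2027 B_seq=2027 B_ack=1000
After event 2: A_seq=1013 A_ack=2027 B_seq=2027 B_ack=1000
After event 3: A_seq=1034 A_ack=2027 B_seq=2027 B_ack=1000
After event 4: A_seq=1034 A_ack=2027 B_seq=2027 B_ack=1034
After event 5: A_seq=1034 A_ack=2027 B_seq=2027 B_ack=1034
After event 6: A_seq=1034 A_ack=2027 B_seq=2027 B_ack=1034

Answer: 1034 2027 2027 1034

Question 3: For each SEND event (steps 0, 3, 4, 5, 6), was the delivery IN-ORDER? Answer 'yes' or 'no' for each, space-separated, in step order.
Step 0: SEND seq=2000 -> in-order
Step 3: SEND seq=1013 -> out-of-order
Step 4: SEND seq=1000 -> in-order
Step 5: SEND seq=1000 -> out-of-order
Step 6: SEND seq=1000 -> out-of-order

Answer: yes no yes no no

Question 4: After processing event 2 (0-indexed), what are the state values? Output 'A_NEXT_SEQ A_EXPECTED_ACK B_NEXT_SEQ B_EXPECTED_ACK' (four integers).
After event 0: A_seq=1000 A_ack=2027 B_seq=2027 B_ack=1000
After event 1: A_seq=1000 A_ack=2027 B_seq=2027 B_ack=1000
After event 2: A_seq=1013 A_ack=2027 B_seq=2027 B_ack=1000

1013 2027 2027 1000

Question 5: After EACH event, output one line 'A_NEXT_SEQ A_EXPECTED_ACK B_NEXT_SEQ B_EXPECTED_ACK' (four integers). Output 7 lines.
1000 2027 2027 1000
1000 2027 2027 1000
1013 2027 2027 1000
1034 2027 2027 1000
1034 2027 2027 1034
1034 2027 2027 1034
1034 2027 2027 1034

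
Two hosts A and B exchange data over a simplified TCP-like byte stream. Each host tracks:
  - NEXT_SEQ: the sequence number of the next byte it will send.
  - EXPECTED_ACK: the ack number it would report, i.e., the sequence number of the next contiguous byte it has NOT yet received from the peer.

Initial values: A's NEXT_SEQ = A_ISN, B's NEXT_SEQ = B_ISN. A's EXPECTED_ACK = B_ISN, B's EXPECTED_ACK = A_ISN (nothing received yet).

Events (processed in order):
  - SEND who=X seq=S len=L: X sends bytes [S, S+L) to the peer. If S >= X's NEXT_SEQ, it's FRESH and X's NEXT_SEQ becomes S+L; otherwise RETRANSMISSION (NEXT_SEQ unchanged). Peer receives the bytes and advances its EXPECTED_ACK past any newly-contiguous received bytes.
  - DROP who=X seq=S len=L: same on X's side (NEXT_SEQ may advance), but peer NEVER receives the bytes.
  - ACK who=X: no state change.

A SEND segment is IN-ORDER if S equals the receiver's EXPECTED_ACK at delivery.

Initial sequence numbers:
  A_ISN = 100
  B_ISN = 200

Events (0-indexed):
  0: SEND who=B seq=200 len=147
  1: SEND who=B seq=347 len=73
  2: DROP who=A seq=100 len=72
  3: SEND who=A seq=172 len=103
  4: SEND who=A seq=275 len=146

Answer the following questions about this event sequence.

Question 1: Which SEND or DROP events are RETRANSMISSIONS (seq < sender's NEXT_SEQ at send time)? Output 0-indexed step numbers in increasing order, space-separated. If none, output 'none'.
Answer: none

Derivation:
Step 0: SEND seq=200 -> fresh
Step 1: SEND seq=347 -> fresh
Step 2: DROP seq=100 -> fresh
Step 3: SEND seq=172 -> fresh
Step 4: SEND seq=275 -> fresh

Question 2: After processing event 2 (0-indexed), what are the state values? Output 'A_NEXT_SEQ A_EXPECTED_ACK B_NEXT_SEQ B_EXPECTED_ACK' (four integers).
After event 0: A_seq=100 A_ack=347 B_seq=347 B_ack=100
After event 1: A_seq=100 A_ack=420 B_seq=420 B_ack=100
After event 2: A_seq=172 A_ack=420 B_seq=420 B_ack=100

172 420 420 100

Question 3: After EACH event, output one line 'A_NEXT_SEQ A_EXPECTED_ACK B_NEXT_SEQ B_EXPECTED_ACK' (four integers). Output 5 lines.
100 347 347 100
100 420 420 100
172 420 420 100
275 420 420 100
421 420 420 100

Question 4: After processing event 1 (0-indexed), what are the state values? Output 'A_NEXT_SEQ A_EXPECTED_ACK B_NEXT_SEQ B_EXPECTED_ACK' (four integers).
After event 0: A_seq=100 A_ack=347 B_seq=347 B_ack=100
After event 1: A_seq=100 A_ack=420 B_seq=420 B_ack=100

100 420 420 100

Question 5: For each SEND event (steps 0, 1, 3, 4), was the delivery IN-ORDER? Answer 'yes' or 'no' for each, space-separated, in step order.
Step 0: SEND seq=200 -> in-order
Step 1: SEND seq=347 -> in-order
Step 3: SEND seq=172 -> out-of-order
Step 4: SEND seq=275 -> out-of-order

Answer: yes yes no no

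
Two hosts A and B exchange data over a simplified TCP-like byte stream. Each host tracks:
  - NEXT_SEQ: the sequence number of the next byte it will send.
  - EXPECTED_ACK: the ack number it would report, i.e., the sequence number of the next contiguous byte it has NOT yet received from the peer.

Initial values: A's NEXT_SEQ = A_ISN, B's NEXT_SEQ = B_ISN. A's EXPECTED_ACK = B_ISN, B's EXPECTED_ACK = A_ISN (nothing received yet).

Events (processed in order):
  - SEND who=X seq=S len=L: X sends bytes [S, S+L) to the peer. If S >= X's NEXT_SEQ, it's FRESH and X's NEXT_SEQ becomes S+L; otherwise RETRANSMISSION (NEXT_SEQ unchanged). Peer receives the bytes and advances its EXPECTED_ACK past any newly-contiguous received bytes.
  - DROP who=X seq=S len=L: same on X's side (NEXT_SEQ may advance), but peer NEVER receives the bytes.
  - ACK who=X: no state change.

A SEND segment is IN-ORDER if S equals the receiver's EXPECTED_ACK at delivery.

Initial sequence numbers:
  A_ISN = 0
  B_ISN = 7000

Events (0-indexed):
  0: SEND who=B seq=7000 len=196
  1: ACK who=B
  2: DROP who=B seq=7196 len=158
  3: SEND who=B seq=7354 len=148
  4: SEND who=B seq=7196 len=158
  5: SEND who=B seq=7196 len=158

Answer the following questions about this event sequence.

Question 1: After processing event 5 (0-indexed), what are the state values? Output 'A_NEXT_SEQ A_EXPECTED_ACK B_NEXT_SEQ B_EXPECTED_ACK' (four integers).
After event 0: A_seq=0 A_ack=7196 B_seq=7196 B_ack=0
After event 1: A_seq=0 A_ack=7196 B_seq=7196 B_ack=0
After event 2: A_seq=0 A_ack=7196 B_seq=7354 B_ack=0
After event 3: A_seq=0 A_ack=7196 B_seq=7502 B_ack=0
After event 4: A_seq=0 A_ack=7502 B_seq=7502 B_ack=0
After event 5: A_seq=0 A_ack=7502 B_seq=7502 B_ack=0

0 7502 7502 0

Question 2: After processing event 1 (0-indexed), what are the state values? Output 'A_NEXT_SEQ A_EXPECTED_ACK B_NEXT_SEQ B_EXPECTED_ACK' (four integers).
After event 0: A_seq=0 A_ack=7196 B_seq=7196 B_ack=0
After event 1: A_seq=0 A_ack=7196 B_seq=7196 B_ack=0

0 7196 7196 0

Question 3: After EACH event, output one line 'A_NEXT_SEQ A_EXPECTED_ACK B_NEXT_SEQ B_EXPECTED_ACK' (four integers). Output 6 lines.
0 7196 7196 0
0 7196 7196 0
0 7196 7354 0
0 7196 7502 0
0 7502 7502 0
0 7502 7502 0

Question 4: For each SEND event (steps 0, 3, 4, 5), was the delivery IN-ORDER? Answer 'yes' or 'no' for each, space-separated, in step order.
Answer: yes no yes no

Derivation:
Step 0: SEND seq=7000 -> in-order
Step 3: SEND seq=7354 -> out-of-order
Step 4: SEND seq=7196 -> in-order
Step 5: SEND seq=7196 -> out-of-order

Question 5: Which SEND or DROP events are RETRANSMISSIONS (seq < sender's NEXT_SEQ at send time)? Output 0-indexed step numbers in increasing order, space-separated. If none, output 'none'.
Step 0: SEND seq=7000 -> fresh
Step 2: DROP seq=7196 -> fresh
Step 3: SEND seq=7354 -> fresh
Step 4: SEND seq=7196 -> retransmit
Step 5: SEND seq=7196 -> retransmit

Answer: 4 5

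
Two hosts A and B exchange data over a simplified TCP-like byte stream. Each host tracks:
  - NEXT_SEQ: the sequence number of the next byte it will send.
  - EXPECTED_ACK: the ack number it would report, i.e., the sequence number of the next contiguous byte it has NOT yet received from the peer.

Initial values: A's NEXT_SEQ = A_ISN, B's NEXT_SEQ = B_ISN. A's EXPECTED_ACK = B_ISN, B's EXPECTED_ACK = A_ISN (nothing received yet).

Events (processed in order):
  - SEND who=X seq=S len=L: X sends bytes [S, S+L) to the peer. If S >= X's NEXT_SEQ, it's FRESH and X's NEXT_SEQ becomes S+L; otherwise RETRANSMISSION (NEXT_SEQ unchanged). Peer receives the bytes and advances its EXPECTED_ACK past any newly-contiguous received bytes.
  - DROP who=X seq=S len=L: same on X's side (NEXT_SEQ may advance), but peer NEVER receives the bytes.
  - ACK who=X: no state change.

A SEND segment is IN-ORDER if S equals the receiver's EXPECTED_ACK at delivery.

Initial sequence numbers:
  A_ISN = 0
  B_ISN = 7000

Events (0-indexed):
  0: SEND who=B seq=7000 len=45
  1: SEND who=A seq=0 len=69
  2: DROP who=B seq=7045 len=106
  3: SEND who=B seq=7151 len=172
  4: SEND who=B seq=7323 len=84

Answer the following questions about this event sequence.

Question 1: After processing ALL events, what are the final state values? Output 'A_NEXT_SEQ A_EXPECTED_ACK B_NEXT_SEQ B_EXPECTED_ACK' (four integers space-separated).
Answer: 69 7045 7407 69

Derivation:
After event 0: A_seq=0 A_ack=7045 B_seq=7045 B_ack=0
After event 1: A_seq=69 A_ack=7045 B_seq=7045 B_ack=69
After event 2: A_seq=69 A_ack=7045 B_seq=7151 B_ack=69
After event 3: A_seq=69 A_ack=7045 B_seq=7323 B_ack=69
After event 4: A_seq=69 A_ack=7045 B_seq=7407 B_ack=69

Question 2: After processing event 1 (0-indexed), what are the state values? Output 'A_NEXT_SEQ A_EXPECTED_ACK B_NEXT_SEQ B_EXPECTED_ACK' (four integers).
After event 0: A_seq=0 A_ack=7045 B_seq=7045 B_ack=0
After event 1: A_seq=69 A_ack=7045 B_seq=7045 B_ack=69

69 7045 7045 69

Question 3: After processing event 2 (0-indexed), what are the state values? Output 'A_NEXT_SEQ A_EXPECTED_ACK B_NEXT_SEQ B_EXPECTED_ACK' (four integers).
After event 0: A_seq=0 A_ack=7045 B_seq=7045 B_ack=0
After event 1: A_seq=69 A_ack=7045 B_seq=7045 B_ack=69
After event 2: A_seq=69 A_ack=7045 B_seq=7151 B_ack=69

69 7045 7151 69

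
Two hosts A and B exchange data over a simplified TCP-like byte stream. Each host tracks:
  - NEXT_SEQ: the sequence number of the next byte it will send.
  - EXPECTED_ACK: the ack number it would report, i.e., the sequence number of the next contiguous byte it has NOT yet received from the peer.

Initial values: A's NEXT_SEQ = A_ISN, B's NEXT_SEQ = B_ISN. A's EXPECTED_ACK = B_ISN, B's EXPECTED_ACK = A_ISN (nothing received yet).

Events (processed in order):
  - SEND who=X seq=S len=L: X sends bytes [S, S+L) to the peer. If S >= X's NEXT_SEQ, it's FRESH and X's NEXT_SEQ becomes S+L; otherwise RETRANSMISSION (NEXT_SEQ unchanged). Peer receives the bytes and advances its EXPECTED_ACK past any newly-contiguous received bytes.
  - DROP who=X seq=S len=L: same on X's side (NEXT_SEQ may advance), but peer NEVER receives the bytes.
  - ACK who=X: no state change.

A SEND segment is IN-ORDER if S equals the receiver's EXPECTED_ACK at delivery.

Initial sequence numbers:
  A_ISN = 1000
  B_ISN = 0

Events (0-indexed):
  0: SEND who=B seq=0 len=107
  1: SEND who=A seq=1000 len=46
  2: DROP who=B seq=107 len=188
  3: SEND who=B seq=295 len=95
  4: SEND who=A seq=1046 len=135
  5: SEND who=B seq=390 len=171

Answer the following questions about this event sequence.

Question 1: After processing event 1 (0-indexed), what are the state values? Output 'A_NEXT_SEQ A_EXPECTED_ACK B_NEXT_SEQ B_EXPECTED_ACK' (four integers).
After event 0: A_seq=1000 A_ack=107 B_seq=107 B_ack=1000
After event 1: A_seq=1046 A_ack=107 B_seq=107 B_ack=1046

1046 107 107 1046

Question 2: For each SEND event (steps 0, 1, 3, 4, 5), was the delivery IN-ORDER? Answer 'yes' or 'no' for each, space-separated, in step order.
Step 0: SEND seq=0 -> in-order
Step 1: SEND seq=1000 -> in-order
Step 3: SEND seq=295 -> out-of-order
Step 4: SEND seq=1046 -> in-order
Step 5: SEND seq=390 -> out-of-order

Answer: yes yes no yes no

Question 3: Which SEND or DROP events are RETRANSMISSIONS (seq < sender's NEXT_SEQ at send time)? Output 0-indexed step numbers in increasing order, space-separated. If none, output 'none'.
Answer: none

Derivation:
Step 0: SEND seq=0 -> fresh
Step 1: SEND seq=1000 -> fresh
Step 2: DROP seq=107 -> fresh
Step 3: SEND seq=295 -> fresh
Step 4: SEND seq=1046 -> fresh
Step 5: SEND seq=390 -> fresh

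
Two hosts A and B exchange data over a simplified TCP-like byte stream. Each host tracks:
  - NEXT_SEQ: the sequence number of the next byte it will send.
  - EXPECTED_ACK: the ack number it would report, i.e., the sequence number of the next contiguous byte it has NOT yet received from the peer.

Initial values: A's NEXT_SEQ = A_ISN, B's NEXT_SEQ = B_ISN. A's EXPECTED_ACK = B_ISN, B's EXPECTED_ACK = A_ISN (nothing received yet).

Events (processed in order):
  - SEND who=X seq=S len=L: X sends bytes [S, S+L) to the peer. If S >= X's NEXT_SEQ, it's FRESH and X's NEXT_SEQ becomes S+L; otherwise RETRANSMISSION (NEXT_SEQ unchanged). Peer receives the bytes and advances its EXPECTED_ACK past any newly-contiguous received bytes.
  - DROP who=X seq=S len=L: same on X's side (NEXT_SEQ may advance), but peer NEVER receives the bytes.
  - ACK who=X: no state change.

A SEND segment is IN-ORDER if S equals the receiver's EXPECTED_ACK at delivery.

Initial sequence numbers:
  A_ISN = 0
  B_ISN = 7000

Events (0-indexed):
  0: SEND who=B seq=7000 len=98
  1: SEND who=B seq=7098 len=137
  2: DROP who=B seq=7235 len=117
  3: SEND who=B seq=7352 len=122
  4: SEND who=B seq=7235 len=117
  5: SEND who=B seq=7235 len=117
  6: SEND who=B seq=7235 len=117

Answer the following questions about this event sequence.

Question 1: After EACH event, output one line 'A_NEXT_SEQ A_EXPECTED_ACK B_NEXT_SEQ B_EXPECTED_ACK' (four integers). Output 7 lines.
0 7098 7098 0
0 7235 7235 0
0 7235 7352 0
0 7235 7474 0
0 7474 7474 0
0 7474 7474 0
0 7474 7474 0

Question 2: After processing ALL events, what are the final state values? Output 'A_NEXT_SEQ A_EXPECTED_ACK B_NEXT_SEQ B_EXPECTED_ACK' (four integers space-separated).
After event 0: A_seq=0 A_ack=7098 B_seq=7098 B_ack=0
After event 1: A_seq=0 A_ack=7235 B_seq=7235 B_ack=0
After event 2: A_seq=0 A_ack=7235 B_seq=7352 B_ack=0
After event 3: A_seq=0 A_ack=7235 B_seq=7474 B_ack=0
After event 4: A_seq=0 A_ack=7474 B_seq=7474 B_ack=0
After event 5: A_seq=0 A_ack=7474 B_seq=7474 B_ack=0
After event 6: A_seq=0 A_ack=7474 B_seq=7474 B_ack=0

Answer: 0 7474 7474 0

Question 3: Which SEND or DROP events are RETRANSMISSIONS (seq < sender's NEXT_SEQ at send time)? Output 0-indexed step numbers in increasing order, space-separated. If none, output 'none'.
Step 0: SEND seq=7000 -> fresh
Step 1: SEND seq=7098 -> fresh
Step 2: DROP seq=7235 -> fresh
Step 3: SEND seq=7352 -> fresh
Step 4: SEND seq=7235 -> retransmit
Step 5: SEND seq=7235 -> retransmit
Step 6: SEND seq=7235 -> retransmit

Answer: 4 5 6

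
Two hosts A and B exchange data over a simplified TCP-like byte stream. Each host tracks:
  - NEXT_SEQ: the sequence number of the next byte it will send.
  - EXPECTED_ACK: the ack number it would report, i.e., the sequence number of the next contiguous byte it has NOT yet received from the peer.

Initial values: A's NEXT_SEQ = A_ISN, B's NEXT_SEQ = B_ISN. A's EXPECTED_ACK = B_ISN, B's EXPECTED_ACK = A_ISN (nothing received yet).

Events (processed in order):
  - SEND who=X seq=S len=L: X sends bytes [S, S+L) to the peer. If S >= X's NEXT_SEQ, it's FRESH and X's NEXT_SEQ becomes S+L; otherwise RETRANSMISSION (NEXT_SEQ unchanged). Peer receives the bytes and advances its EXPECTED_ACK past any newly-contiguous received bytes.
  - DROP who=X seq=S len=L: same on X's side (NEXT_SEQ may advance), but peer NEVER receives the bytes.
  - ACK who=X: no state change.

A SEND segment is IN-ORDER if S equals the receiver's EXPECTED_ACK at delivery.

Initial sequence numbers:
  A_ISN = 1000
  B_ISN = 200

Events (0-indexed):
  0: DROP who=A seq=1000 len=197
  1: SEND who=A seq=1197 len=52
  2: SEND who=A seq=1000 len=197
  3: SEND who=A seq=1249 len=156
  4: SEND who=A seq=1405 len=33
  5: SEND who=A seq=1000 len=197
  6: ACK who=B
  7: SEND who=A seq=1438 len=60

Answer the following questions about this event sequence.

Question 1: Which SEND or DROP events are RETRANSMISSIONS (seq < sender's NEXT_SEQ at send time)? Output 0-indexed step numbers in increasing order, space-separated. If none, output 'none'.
Step 0: DROP seq=1000 -> fresh
Step 1: SEND seq=1197 -> fresh
Step 2: SEND seq=1000 -> retransmit
Step 3: SEND seq=1249 -> fresh
Step 4: SEND seq=1405 -> fresh
Step 5: SEND seq=1000 -> retransmit
Step 7: SEND seq=1438 -> fresh

Answer: 2 5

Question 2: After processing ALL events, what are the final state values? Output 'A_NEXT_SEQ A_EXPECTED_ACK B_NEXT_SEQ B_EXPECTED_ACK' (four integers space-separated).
After event 0: A_seq=1197 A_ack=200 B_seq=200 B_ack=1000
After event 1: A_seq=1249 A_ack=200 B_seq=200 B_ack=1000
After event 2: A_seq=1249 A_ack=200 B_seq=200 B_ack=1249
After event 3: A_seq=1405 A_ack=200 B_seq=200 B_ack=1405
After event 4: A_seq=1438 A_ack=200 B_seq=200 B_ack=1438
After event 5: A_seq=1438 A_ack=200 B_seq=200 B_ack=1438
After event 6: A_seq=1438 A_ack=200 B_seq=200 B_ack=1438
After event 7: A_seq=1498 A_ack=200 B_seq=200 B_ack=1498

Answer: 1498 200 200 1498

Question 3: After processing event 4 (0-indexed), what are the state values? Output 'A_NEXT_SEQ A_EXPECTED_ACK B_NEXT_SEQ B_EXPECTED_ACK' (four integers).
After event 0: A_seq=1197 A_ack=200 B_seq=200 B_ack=1000
After event 1: A_seq=1249 A_ack=200 B_seq=200 B_ack=1000
After event 2: A_seq=1249 A_ack=200 B_seq=200 B_ack=1249
After event 3: A_seq=1405 A_ack=200 B_seq=200 B_ack=1405
After event 4: A_seq=1438 A_ack=200 B_seq=200 B_ack=1438

1438 200 200 1438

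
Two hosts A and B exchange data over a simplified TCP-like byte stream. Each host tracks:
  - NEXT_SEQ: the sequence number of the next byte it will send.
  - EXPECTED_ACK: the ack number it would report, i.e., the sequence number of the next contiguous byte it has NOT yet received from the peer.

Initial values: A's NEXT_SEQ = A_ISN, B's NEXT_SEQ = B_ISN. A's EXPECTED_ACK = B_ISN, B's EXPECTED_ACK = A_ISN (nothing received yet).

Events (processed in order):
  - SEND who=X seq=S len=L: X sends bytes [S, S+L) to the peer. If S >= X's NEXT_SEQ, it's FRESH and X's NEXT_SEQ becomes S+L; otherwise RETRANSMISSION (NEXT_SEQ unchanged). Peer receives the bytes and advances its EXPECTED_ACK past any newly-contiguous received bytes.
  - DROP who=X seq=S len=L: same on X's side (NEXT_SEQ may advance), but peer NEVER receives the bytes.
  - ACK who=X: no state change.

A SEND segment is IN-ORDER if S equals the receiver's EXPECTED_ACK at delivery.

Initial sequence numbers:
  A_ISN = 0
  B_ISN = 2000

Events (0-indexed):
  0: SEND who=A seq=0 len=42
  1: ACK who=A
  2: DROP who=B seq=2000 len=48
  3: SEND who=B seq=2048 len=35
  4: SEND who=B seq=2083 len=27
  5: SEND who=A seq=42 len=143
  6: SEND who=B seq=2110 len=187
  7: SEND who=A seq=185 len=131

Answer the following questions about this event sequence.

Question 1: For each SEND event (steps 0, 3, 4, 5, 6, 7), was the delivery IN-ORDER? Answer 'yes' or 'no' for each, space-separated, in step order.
Step 0: SEND seq=0 -> in-order
Step 3: SEND seq=2048 -> out-of-order
Step 4: SEND seq=2083 -> out-of-order
Step 5: SEND seq=42 -> in-order
Step 6: SEND seq=2110 -> out-of-order
Step 7: SEND seq=185 -> in-order

Answer: yes no no yes no yes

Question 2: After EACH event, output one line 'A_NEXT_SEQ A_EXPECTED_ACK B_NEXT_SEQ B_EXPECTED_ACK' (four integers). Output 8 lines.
42 2000 2000 42
42 2000 2000 42
42 2000 2048 42
42 2000 2083 42
42 2000 2110 42
185 2000 2110 185
185 2000 2297 185
316 2000 2297 316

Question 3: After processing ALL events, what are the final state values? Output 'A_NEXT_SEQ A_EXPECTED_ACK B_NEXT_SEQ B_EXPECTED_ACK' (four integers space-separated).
After event 0: A_seq=42 A_ack=2000 B_seq=2000 B_ack=42
After event 1: A_seq=42 A_ack=2000 B_seq=2000 B_ack=42
After event 2: A_seq=42 A_ack=2000 B_seq=2048 B_ack=42
After event 3: A_seq=42 A_ack=2000 B_seq=2083 B_ack=42
After event 4: A_seq=42 A_ack=2000 B_seq=2110 B_ack=42
After event 5: A_seq=185 A_ack=2000 B_seq=2110 B_ack=185
After event 6: A_seq=185 A_ack=2000 B_seq=2297 B_ack=185
After event 7: A_seq=316 A_ack=2000 B_seq=2297 B_ack=316

Answer: 316 2000 2297 316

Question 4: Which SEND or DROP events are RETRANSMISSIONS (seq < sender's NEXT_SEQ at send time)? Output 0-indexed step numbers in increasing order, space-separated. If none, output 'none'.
Step 0: SEND seq=0 -> fresh
Step 2: DROP seq=2000 -> fresh
Step 3: SEND seq=2048 -> fresh
Step 4: SEND seq=2083 -> fresh
Step 5: SEND seq=42 -> fresh
Step 6: SEND seq=2110 -> fresh
Step 7: SEND seq=185 -> fresh

Answer: none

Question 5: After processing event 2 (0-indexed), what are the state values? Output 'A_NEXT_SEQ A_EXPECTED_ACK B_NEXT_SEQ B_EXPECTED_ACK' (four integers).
After event 0: A_seq=42 A_ack=2000 B_seq=2000 B_ack=42
After event 1: A_seq=42 A_ack=2000 B_seq=2000 B_ack=42
After event 2: A_seq=42 A_ack=2000 B_seq=2048 B_ack=42

42 2000 2048 42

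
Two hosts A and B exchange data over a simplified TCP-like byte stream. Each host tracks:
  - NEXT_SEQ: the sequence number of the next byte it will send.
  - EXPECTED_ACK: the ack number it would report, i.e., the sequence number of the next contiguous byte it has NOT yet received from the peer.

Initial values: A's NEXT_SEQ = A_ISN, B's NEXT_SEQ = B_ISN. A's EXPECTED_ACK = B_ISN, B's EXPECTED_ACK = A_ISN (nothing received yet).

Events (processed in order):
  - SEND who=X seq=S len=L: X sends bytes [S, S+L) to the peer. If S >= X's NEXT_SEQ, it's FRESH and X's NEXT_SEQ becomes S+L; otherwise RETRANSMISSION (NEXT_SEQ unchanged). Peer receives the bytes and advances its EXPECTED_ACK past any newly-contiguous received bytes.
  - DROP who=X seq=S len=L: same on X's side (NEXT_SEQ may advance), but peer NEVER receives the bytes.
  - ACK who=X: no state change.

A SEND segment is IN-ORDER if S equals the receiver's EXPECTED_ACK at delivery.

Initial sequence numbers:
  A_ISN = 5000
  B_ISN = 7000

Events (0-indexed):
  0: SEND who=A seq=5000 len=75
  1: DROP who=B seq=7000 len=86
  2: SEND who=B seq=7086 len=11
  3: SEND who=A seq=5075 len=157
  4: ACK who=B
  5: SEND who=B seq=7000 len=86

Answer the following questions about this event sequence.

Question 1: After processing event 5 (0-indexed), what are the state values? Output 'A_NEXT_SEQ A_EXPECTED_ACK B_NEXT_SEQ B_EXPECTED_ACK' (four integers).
After event 0: A_seq=5075 A_ack=7000 B_seq=7000 B_ack=5075
After event 1: A_seq=5075 A_ack=7000 B_seq=7086 B_ack=5075
After event 2: A_seq=5075 A_ack=7000 B_seq=7097 B_ack=5075
After event 3: A_seq=5232 A_ack=7000 B_seq=7097 B_ack=5232
After event 4: A_seq=5232 A_ack=7000 B_seq=7097 B_ack=5232
After event 5: A_seq=5232 A_ack=7097 B_seq=7097 B_ack=5232

5232 7097 7097 5232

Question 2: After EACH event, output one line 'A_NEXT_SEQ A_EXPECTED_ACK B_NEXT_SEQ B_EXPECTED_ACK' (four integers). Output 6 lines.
5075 7000 7000 5075
5075 7000 7086 5075
5075 7000 7097 5075
5232 7000 7097 5232
5232 7000 7097 5232
5232 7097 7097 5232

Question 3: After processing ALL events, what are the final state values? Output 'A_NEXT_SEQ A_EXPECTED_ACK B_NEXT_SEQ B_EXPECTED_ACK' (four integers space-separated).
Answer: 5232 7097 7097 5232

Derivation:
After event 0: A_seq=5075 A_ack=7000 B_seq=7000 B_ack=5075
After event 1: A_seq=5075 A_ack=7000 B_seq=7086 B_ack=5075
After event 2: A_seq=5075 A_ack=7000 B_seq=7097 B_ack=5075
After event 3: A_seq=5232 A_ack=7000 B_seq=7097 B_ack=5232
After event 4: A_seq=5232 A_ack=7000 B_seq=7097 B_ack=5232
After event 5: A_seq=5232 A_ack=7097 B_seq=7097 B_ack=5232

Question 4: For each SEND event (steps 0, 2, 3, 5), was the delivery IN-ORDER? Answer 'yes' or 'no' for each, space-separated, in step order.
Answer: yes no yes yes

Derivation:
Step 0: SEND seq=5000 -> in-order
Step 2: SEND seq=7086 -> out-of-order
Step 3: SEND seq=5075 -> in-order
Step 5: SEND seq=7000 -> in-order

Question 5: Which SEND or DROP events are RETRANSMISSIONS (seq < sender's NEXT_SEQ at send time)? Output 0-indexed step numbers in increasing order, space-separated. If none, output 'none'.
Answer: 5

Derivation:
Step 0: SEND seq=5000 -> fresh
Step 1: DROP seq=7000 -> fresh
Step 2: SEND seq=7086 -> fresh
Step 3: SEND seq=5075 -> fresh
Step 5: SEND seq=7000 -> retransmit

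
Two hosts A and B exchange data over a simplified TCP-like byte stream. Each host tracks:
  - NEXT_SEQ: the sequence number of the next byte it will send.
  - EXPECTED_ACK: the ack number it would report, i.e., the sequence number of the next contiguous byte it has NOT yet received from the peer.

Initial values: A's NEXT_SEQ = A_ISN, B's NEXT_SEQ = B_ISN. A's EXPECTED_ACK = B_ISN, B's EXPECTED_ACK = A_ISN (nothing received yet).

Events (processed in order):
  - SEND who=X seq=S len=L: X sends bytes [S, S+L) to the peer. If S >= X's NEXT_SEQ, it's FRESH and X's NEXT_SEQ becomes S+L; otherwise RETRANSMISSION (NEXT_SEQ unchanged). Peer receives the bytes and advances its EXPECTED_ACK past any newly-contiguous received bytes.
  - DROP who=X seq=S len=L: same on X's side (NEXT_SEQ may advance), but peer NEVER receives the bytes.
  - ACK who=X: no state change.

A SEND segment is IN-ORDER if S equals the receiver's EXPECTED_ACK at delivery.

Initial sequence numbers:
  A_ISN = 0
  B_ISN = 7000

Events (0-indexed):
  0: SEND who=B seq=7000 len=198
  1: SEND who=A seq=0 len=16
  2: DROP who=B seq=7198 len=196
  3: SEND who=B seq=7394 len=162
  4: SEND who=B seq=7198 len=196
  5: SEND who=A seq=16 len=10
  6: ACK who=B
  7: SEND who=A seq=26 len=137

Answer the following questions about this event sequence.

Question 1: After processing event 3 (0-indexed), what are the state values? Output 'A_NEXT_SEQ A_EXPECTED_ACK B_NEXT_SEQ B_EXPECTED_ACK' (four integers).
After event 0: A_seq=0 A_ack=7198 B_seq=7198 B_ack=0
After event 1: A_seq=16 A_ack=7198 B_seq=7198 B_ack=16
After event 2: A_seq=16 A_ack=7198 B_seq=7394 B_ack=16
After event 3: A_seq=16 A_ack=7198 B_seq=7556 B_ack=16

16 7198 7556 16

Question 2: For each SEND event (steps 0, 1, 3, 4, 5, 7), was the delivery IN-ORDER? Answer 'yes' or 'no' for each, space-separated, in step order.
Answer: yes yes no yes yes yes

Derivation:
Step 0: SEND seq=7000 -> in-order
Step 1: SEND seq=0 -> in-order
Step 3: SEND seq=7394 -> out-of-order
Step 4: SEND seq=7198 -> in-order
Step 5: SEND seq=16 -> in-order
Step 7: SEND seq=26 -> in-order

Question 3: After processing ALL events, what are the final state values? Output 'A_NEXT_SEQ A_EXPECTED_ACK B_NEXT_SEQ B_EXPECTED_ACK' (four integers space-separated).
After event 0: A_seq=0 A_ack=7198 B_seq=7198 B_ack=0
After event 1: A_seq=16 A_ack=7198 B_seq=7198 B_ack=16
After event 2: A_seq=16 A_ack=7198 B_seq=7394 B_ack=16
After event 3: A_seq=16 A_ack=7198 B_seq=7556 B_ack=16
After event 4: A_seq=16 A_ack=7556 B_seq=7556 B_ack=16
After event 5: A_seq=26 A_ack=7556 B_seq=7556 B_ack=26
After event 6: A_seq=26 A_ack=7556 B_seq=7556 B_ack=26
After event 7: A_seq=163 A_ack=7556 B_seq=7556 B_ack=163

Answer: 163 7556 7556 163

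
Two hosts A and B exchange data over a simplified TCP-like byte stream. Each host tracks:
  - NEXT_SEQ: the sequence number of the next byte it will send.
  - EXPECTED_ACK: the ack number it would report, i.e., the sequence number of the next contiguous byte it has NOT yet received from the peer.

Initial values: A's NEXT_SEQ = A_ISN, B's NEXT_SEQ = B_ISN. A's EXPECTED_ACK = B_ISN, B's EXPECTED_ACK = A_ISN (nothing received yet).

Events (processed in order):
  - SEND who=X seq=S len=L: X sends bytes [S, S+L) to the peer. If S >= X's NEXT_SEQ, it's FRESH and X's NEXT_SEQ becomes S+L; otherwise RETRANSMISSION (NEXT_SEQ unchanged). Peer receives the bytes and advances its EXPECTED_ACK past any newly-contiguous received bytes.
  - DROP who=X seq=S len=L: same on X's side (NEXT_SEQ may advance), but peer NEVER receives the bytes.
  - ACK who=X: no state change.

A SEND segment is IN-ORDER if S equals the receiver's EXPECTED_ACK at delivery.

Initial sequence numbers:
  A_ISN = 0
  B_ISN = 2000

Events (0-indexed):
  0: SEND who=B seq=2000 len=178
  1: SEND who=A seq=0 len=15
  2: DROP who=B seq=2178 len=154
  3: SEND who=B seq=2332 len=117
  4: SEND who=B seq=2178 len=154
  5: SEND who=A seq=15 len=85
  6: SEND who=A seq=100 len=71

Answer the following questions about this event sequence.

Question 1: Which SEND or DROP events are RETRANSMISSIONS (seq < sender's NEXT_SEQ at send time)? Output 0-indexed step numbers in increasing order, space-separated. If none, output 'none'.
Step 0: SEND seq=2000 -> fresh
Step 1: SEND seq=0 -> fresh
Step 2: DROP seq=2178 -> fresh
Step 3: SEND seq=2332 -> fresh
Step 4: SEND seq=2178 -> retransmit
Step 5: SEND seq=15 -> fresh
Step 6: SEND seq=100 -> fresh

Answer: 4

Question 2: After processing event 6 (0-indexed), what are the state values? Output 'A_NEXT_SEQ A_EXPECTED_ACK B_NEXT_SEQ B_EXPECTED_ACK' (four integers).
After event 0: A_seq=0 A_ack=2178 B_seq=2178 B_ack=0
After event 1: A_seq=15 A_ack=2178 B_seq=2178 B_ack=15
After event 2: A_seq=15 A_ack=2178 B_seq=2332 B_ack=15
After event 3: A_seq=15 A_ack=2178 B_seq=2449 B_ack=15
After event 4: A_seq=15 A_ack=2449 B_seq=2449 B_ack=15
After event 5: A_seq=100 A_ack=2449 B_seq=2449 B_ack=100
After event 6: A_seq=171 A_ack=2449 B_seq=2449 B_ack=171

171 2449 2449 171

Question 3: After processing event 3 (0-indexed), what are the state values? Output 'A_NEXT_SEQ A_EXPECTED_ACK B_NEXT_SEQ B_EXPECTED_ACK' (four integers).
After event 0: A_seq=0 A_ack=2178 B_seq=2178 B_ack=0
After event 1: A_seq=15 A_ack=2178 B_seq=2178 B_ack=15
After event 2: A_seq=15 A_ack=2178 B_seq=2332 B_ack=15
After event 3: A_seq=15 A_ack=2178 B_seq=2449 B_ack=15

15 2178 2449 15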